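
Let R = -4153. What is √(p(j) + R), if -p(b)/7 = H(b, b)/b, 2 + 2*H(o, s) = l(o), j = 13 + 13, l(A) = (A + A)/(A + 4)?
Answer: 2*I*√39479115/195 ≈ 64.443*I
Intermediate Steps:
l(A) = 2*A/(4 + A) (l(A) = (2*A)/(4 + A) = 2*A/(4 + A))
j = 26
H(o, s) = -1 + o/(4 + o) (H(o, s) = -1 + (2*o/(4 + o))/2 = -1 + o/(4 + o))
p(b) = 28/(b*(4 + b)) (p(b) = -7*(-4/(4 + b))/b = -(-28)/(b*(4 + b)) = 28/(b*(4 + b)))
√(p(j) + R) = √(28/(26*(4 + 26)) - 4153) = √(28*(1/26)/30 - 4153) = √(28*(1/26)*(1/30) - 4153) = √(7/195 - 4153) = √(-809828/195) = 2*I*√39479115/195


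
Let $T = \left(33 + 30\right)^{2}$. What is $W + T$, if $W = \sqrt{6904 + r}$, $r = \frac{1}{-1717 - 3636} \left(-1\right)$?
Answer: $3969 + \frac{\sqrt{197831425889}}{5353} \approx 4052.1$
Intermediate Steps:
$r = \frac{1}{5353}$ ($r = \frac{1}{-5353} \left(-1\right) = \left(- \frac{1}{5353}\right) \left(-1\right) = \frac{1}{5353} \approx 0.00018681$)
$T = 3969$ ($T = 63^{2} = 3969$)
$W = \frac{\sqrt{197831425889}}{5353}$ ($W = \sqrt{6904 + \frac{1}{5353}} = \sqrt{\frac{36957113}{5353}} = \frac{\sqrt{197831425889}}{5353} \approx 83.09$)
$W + T = \frac{\sqrt{197831425889}}{5353} + 3969 = 3969 + \frac{\sqrt{197831425889}}{5353}$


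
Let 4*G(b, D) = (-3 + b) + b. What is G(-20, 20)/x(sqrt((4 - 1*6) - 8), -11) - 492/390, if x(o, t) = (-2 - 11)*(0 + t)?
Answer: -3823/2860 ≈ -1.3367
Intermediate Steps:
G(b, D) = -3/4 + b/2 (G(b, D) = ((-3 + b) + b)/4 = (-3 + 2*b)/4 = -3/4 + b/2)
x(o, t) = -13*t
G(-20, 20)/x(sqrt((4 - 1*6) - 8), -11) - 492/390 = (-3/4 + (1/2)*(-20))/((-13*(-11))) - 492/390 = (-3/4 - 10)/143 - 492*1/390 = -43/4*1/143 - 82/65 = -43/572 - 82/65 = -3823/2860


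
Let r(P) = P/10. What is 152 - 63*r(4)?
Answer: 634/5 ≈ 126.80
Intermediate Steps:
r(P) = P/10 (r(P) = P*(⅒) = P/10)
152 - 63*r(4) = 152 - 63*4/10 = 152 - 63*⅖ = 152 - 126/5 = 634/5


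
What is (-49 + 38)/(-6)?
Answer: 11/6 ≈ 1.8333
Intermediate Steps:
(-49 + 38)/(-6) = -11*(-⅙) = 11/6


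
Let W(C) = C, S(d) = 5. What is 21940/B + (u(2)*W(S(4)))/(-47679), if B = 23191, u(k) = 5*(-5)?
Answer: 1048976135/1105723689 ≈ 0.94868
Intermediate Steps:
u(k) = -25
21940/B + (u(2)*W(S(4)))/(-47679) = 21940/23191 - 25*5/(-47679) = 21940*(1/23191) - 125*(-1/47679) = 21940/23191 + 125/47679 = 1048976135/1105723689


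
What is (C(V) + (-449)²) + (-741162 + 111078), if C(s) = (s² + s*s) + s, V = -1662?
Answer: 5094343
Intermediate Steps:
C(s) = s + 2*s² (C(s) = (s² + s²) + s = 2*s² + s = s + 2*s²)
(C(V) + (-449)²) + (-741162 + 111078) = (-1662*(1 + 2*(-1662)) + (-449)²) + (-741162 + 111078) = (-1662*(1 - 3324) + 201601) - 630084 = (-1662*(-3323) + 201601) - 630084 = (5522826 + 201601) - 630084 = 5724427 - 630084 = 5094343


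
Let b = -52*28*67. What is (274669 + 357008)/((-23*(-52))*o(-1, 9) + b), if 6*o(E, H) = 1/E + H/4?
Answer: -3790062/583817 ≈ -6.4919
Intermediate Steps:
o(E, H) = 1/(6*E) + H/24 (o(E, H) = (1/E + H/4)/6 = 1/(6*E) + H/24)
b = -97552 (b = -1456*67 = -97552)
(274669 + 357008)/((-23*(-52))*o(-1, 9) + b) = (274669 + 357008)/((-23*(-52))*((1/24)*(4 - 1*9)/(-1)) - 97552) = 631677/(1196*((1/24)*(-1)*(4 - 9)) - 97552) = 631677/(1196*((1/24)*(-1)*(-5)) - 97552) = 631677/(1196*(5/24) - 97552) = 631677/(1495/6 - 97552) = 631677/(-583817/6) = 631677*(-6/583817) = -3790062/583817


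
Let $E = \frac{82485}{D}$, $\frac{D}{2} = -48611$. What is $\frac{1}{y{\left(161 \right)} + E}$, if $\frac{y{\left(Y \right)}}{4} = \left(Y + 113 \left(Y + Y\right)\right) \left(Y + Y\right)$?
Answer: $\frac{97222}{4576486012507} \approx 2.1244 \cdot 10^{-8}$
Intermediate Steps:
$D = -97222$ ($D = 2 \left(-48611\right) = -97222$)
$E = - \frac{82485}{97222}$ ($E = \frac{82485}{-97222} = 82485 \left(- \frac{1}{97222}\right) = - \frac{82485}{97222} \approx -0.84842$)
$y{\left(Y \right)} = 1816 Y^{2}$ ($y{\left(Y \right)} = 4 \left(Y + 113 \left(Y + Y\right)\right) \left(Y + Y\right) = 4 \left(Y + 113 \cdot 2 Y\right) 2 Y = 4 \left(Y + 226 Y\right) 2 Y = 4 \cdot 227 Y 2 Y = 4 \cdot 454 Y^{2} = 1816 Y^{2}$)
$\frac{1}{y{\left(161 \right)} + E} = \frac{1}{1816 \cdot 161^{2} - \frac{82485}{97222}} = \frac{1}{1816 \cdot 25921 - \frac{82485}{97222}} = \frac{1}{47072536 - \frac{82485}{97222}} = \frac{1}{\frac{4576486012507}{97222}} = \frac{97222}{4576486012507}$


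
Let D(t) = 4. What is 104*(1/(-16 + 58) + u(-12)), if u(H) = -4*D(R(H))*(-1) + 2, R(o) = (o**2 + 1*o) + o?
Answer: 39364/21 ≈ 1874.5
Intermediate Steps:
R(o) = o**2 + 2*o (R(o) = (o**2 + o) + o = (o + o**2) + o = o**2 + 2*o)
u(H) = 18 (u(H) = -16*(-1) + 2 = -4*(-4) + 2 = 16 + 2 = 18)
104*(1/(-16 + 58) + u(-12)) = 104*(1/(-16 + 58) + 18) = 104*(1/42 + 18) = 104*(757/42) = 39364/21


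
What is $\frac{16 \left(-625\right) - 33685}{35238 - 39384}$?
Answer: $\frac{43685}{4146} \approx 10.537$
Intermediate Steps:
$\frac{16 \left(-625\right) - 33685}{35238 - 39384} = \frac{-10000 - 33685}{-4146} = \left(-43685\right) \left(- \frac{1}{4146}\right) = \frac{43685}{4146}$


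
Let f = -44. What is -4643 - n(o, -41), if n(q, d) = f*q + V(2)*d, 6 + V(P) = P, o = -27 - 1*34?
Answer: -7491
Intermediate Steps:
o = -61 (o = -27 - 34 = -61)
V(P) = -6 + P
n(q, d) = -44*q - 4*d (n(q, d) = -44*q + (-6 + 2)*d = -44*q - 4*d)
-4643 - n(o, -41) = -4643 - (-44*(-61) - 4*(-41)) = -4643 - (2684 + 164) = -4643 - 1*2848 = -4643 - 2848 = -7491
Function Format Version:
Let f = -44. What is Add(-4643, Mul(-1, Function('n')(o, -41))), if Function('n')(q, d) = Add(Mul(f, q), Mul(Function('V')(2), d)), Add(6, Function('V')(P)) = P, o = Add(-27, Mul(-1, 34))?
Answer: -7491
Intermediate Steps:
o = -61 (o = Add(-27, -34) = -61)
Function('V')(P) = Add(-6, P)
Function('n')(q, d) = Add(Mul(-44, q), Mul(-4, d)) (Function('n')(q, d) = Add(Mul(-44, q), Mul(Add(-6, 2), d)) = Add(Mul(-44, q), Mul(-4, d)))
Add(-4643, Mul(-1, Function('n')(o, -41))) = Add(-4643, Mul(-1, Add(Mul(-44, -61), Mul(-4, -41)))) = Add(-4643, Mul(-1, Add(2684, 164))) = Add(-4643, Mul(-1, 2848)) = Add(-4643, -2848) = -7491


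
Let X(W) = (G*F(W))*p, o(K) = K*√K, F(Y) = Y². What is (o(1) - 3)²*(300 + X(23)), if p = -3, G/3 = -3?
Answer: 58332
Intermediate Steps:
G = -9 (G = 3*(-3) = -9)
o(K) = K^(3/2)
X(W) = 27*W² (X(W) = -9*W²*(-3) = 27*W²)
(o(1) - 3)²*(300 + X(23)) = (1^(3/2) - 3)²*(300 + 27*23²) = (1 - 3)²*(300 + 27*529) = (-2)²*(300 + 14283) = 4*14583 = 58332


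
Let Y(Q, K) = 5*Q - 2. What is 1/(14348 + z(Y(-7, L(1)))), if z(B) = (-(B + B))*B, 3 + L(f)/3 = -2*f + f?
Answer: 1/11610 ≈ 8.6133e-5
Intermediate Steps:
L(f) = -9 - 3*f (L(f) = -9 + 3*(-2*f + f) = -9 + 3*(-f) = -9 - 3*f)
Y(Q, K) = -2 + 5*Q
z(B) = -2*B² (z(B) = (-2*B)*B = -2*B²)
1/(14348 + z(Y(-7, L(1)))) = 1/(14348 - 2*(-2 + 5*(-7))²) = 1/(14348 - 2*(-2 - 35)²) = 1/(14348 - 2*(-37)²) = 1/(14348 - 2*1369) = 1/(14348 - 2738) = 1/11610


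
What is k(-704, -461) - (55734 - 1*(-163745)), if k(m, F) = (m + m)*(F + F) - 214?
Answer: 1078483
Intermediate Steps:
k(m, F) = -214 + 4*F*m (k(m, F) = (2*m)*(2*F) - 214 = 4*F*m - 214 = -214 + 4*F*m)
k(-704, -461) - (55734 - 1*(-163745)) = (-214 + 4*(-461)*(-704)) - (55734 - 1*(-163745)) = (-214 + 1298176) - (55734 + 163745) = 1297962 - 1*219479 = 1297962 - 219479 = 1078483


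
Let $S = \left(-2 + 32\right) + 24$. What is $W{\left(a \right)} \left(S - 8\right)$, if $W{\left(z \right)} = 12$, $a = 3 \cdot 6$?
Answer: $552$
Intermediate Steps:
$a = 18$
$S = 54$ ($S = 30 + 24 = 54$)
$W{\left(a \right)} \left(S - 8\right) = 12 \left(54 - 8\right) = 12 \cdot 46 = 552$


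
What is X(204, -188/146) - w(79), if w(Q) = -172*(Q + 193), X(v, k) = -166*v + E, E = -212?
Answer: 12708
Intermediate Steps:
X(v, k) = -212 - 166*v (X(v, k) = -166*v - 212 = -212 - 166*v)
w(Q) = -33196 - 172*Q (w(Q) = -172*(193 + Q) = -33196 - 172*Q)
X(204, -188/146) - w(79) = (-212 - 166*204) - (-33196 - 172*79) = (-212 - 33864) - (-33196 - 13588) = -34076 - 1*(-46784) = -34076 + 46784 = 12708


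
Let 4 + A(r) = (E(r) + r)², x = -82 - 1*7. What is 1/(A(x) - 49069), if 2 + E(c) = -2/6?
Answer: -9/366581 ≈ -2.4551e-5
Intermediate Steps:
E(c) = -7/3 (E(c) = -2 - 2/6 = -2 - 2*⅙ = -2 - ⅓ = -7/3)
x = -89 (x = -82 - 7 = -89)
A(r) = -4 + (-7/3 + r)²
1/(A(x) - 49069) = 1/((-4 + (-7 + 3*(-89))²/9) - 49069) = 1/((-4 + (-7 - 267)²/9) - 49069) = 1/((-4 + (⅑)*(-274)²) - 49069) = 1/((-4 + (⅑)*75076) - 49069) = 1/((-4 + 75076/9) - 49069) = 1/(75040/9 - 49069) = 1/(-366581/9) = -9/366581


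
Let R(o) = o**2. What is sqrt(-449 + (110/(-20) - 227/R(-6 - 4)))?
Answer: I*sqrt(45677)/10 ≈ 21.372*I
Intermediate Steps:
sqrt(-449 + (110/(-20) - 227/R(-6 - 4))) = sqrt(-449 + (110/(-20) - 227/(-6 - 4)**2)) = sqrt(-449 + (110*(-1/20) - 227/((-10)**2))) = sqrt(-449 + (-11/2 - 227/100)) = sqrt(-449 - 777/100) = sqrt(-45677/100) = I*sqrt(45677)/10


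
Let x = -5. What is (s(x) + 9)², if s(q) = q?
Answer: 16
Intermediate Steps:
(s(x) + 9)² = (-5 + 9)² = 4² = 16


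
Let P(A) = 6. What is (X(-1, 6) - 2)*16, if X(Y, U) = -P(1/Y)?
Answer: -128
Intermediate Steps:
X(Y, U) = -6 (X(Y, U) = -1*6 = -6)
(X(-1, 6) - 2)*16 = (-6 - 2)*16 = -8*16 = -128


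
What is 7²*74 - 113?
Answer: 3513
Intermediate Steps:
7²*74 - 113 = 49*74 - 113 = 3626 - 113 = 3513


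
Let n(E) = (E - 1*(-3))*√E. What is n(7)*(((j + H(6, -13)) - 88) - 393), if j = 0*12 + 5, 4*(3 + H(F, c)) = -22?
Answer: -4845*√7 ≈ -12819.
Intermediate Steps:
H(F, c) = -17/2 (H(F, c) = -3 + (¼)*(-22) = -3 - 11/2 = -17/2)
j = 5 (j = 0 + 5 = 5)
n(E) = √E*(3 + E) (n(E) = (E + 3)*√E = (3 + E)*√E = √E*(3 + E))
n(7)*(((j + H(6, -13)) - 88) - 393) = (√7*(3 + 7))*(((5 - 17/2) - 88) - 393) = (√7*10)*((-7/2 - 88) - 393) = (10*√7)*(-183/2 - 393) = (10*√7)*(-969/2) = -4845*√7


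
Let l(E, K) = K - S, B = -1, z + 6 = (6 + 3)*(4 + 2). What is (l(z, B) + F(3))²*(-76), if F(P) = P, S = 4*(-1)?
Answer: -2736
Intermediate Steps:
S = -4
z = 48 (z = -6 + (6 + 3)*(4 + 2) = -6 + 9*6 = -6 + 54 = 48)
l(E, K) = 4 + K (l(E, K) = K - 1*(-4) = K + 4 = 4 + K)
(l(z, B) + F(3))²*(-76) = ((4 - 1) + 3)²*(-76) = (3 + 3)²*(-76) = 6²*(-76) = 36*(-76) = -2736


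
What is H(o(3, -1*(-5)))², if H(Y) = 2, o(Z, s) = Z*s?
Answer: 4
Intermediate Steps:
H(o(3, -1*(-5)))² = 2² = 4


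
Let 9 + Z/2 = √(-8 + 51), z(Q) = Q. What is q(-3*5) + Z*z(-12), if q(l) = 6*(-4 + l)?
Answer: 102 - 24*√43 ≈ -55.379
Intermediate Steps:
q(l) = -24 + 6*l
Z = -18 + 2*√43 (Z = -18 + 2*√(-8 + 51) = -18 + 2*√43 ≈ -4.8851)
q(-3*5) + Z*z(-12) = (-24 + 6*(-3*5)) + (-18 + 2*√43)*(-12) = (-24 + 6*(-15)) + (216 - 24*√43) = (-24 - 90) + (216 - 24*√43) = -114 + (216 - 24*√43) = 102 - 24*√43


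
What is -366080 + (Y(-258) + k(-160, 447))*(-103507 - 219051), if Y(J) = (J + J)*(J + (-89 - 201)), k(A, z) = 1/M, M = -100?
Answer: -4560472169921/50 ≈ -9.1209e+10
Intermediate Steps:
k(A, z) = -1/100 (k(A, z) = 1/(-100) = -1/100)
Y(J) = 2*J*(-290 + J) (Y(J) = (2*J)*(J - 290) = (2*J)*(-290 + J) = 2*J*(-290 + J))
-366080 + (Y(-258) + k(-160, 447))*(-103507 - 219051) = -366080 + (2*(-258)*(-290 - 258) - 1/100)*(-103507 - 219051) = -366080 + (2*(-258)*(-548) - 1/100)*(-322558) = -366080 + (282768 - 1/100)*(-322558) = -366080 + (28276799/100)*(-322558) = -366080 - 4560453865921/50 = -4560472169921/50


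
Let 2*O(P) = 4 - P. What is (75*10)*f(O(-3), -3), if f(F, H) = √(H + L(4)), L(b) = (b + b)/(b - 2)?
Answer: 750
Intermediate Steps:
L(b) = 2*b/(-2 + b) (L(b) = (2*b)/(-2 + b) = 2*b/(-2 + b))
O(P) = 2 - P/2 (O(P) = (4 - P)/2 = 2 - P/2)
f(F, H) = √(4 + H) (f(F, H) = √(H + 2*4/(-2 + 4)) = √(H + 2*4/2) = √(H + 2*4*(½)) = √(H + 4) = √(4 + H))
(75*10)*f(O(-3), -3) = (75*10)*√(4 - 3) = 750*√1 = 750*1 = 750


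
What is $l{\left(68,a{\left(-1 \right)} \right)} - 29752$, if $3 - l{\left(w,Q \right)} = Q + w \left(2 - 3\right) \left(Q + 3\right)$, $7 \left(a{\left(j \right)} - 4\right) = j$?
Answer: $- \frac{205006}{7} \approx -29287.0$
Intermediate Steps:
$a{\left(j \right)} = 4 + \frac{j}{7}$
$l{\left(w,Q \right)} = 3 - Q - w \left(-3 - Q\right)$ ($l{\left(w,Q \right)} = 3 - \left(Q + w \left(2 - 3\right) \left(Q + 3\right)\right) = 3 - \left(Q + w \left(- (3 + Q)\right)\right) = 3 - \left(Q + w \left(-3 - Q\right)\right) = 3 - Q - w \left(-3 - Q\right)$)
$l{\left(68,a{\left(-1 \right)} \right)} - 29752 = \left(3 - \left(4 + \frac{1}{7} \left(-1\right)\right) + 3 \cdot 68 + \left(4 + \frac{1}{7} \left(-1\right)\right) 68\right) - 29752 = \left(3 - \left(4 - \frac{1}{7}\right) + 204 + \left(4 - \frac{1}{7}\right) 68\right) - 29752 = \left(3 - \frac{27}{7} + 204 + \frac{27}{7} \cdot 68\right) - 29752 = \left(3 - \frac{27}{7} + 204 + \frac{1836}{7}\right) - 29752 = \frac{3258}{7} - 29752 = - \frac{205006}{7}$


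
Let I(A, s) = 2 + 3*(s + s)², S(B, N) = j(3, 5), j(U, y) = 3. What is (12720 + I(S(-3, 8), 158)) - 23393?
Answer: 288897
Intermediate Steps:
S(B, N) = 3
I(A, s) = 2 + 12*s² (I(A, s) = 2 + 3*(2*s)² = 2 + 3*(4*s²) = 2 + 12*s²)
(12720 + I(S(-3, 8), 158)) - 23393 = (12720 + (2 + 12*158²)) - 23393 = (12720 + (2 + 12*24964)) - 23393 = (12720 + (2 + 299568)) - 23393 = (12720 + 299570) - 23393 = 312290 - 23393 = 288897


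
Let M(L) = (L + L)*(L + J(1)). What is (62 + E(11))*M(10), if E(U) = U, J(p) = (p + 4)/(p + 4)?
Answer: 16060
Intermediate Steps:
J(p) = 1 (J(p) = (4 + p)/(4 + p) = 1)
M(L) = 2*L*(1 + L) (M(L) = (L + L)*(L + 1) = (2*L)*(1 + L) = 2*L*(1 + L))
(62 + E(11))*M(10) = (62 + 11)*(2*10*(1 + 10)) = 73*(2*10*11) = 73*220 = 16060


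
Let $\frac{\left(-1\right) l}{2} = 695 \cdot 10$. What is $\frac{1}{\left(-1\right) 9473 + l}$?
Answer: $- \frac{1}{23373} \approx -4.2784 \cdot 10^{-5}$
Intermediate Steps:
$l = -13900$ ($l = - 2 \cdot 695 \cdot 10 = \left(-2\right) 6950 = -13900$)
$\frac{1}{\left(-1\right) 9473 + l} = \frac{1}{\left(-1\right) 9473 - 13900} = \frac{1}{-9473 - 13900} = \frac{1}{-23373} = - \frac{1}{23373}$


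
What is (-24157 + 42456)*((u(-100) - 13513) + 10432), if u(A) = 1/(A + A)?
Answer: -11275862099/200 ≈ -5.6379e+7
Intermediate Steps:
u(A) = 1/(2*A)
(-24157 + 42456)*((u(-100) - 13513) + 10432) = (-24157 + 42456)*(((½)/(-100) - 13513) + 10432) = 18299*(((½)*(-1/100) - 13513) + 10432) = 18299*((-1/200 - 13513) + 10432) = 18299*(-2702601/200 + 10432) = 18299*(-616201/200) = -11275862099/200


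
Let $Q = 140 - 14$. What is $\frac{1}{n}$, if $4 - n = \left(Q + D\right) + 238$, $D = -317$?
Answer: $- \frac{1}{43} \approx -0.023256$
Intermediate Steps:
$Q = 126$
$n = -43$ ($n = 4 - \left(\left(126 - 317\right) + 238\right) = 4 - \left(-191 + 238\right) = 4 - 47 = -43$)
$\frac{1}{n} = \frac{1}{-43} = - \frac{1}{43}$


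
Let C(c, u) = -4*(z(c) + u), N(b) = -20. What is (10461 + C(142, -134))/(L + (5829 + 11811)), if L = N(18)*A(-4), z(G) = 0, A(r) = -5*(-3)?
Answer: 10997/17340 ≈ 0.63420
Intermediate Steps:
A(r) = 15
L = -300 (L = -20*15 = -300)
C(c, u) = -4*u (C(c, u) = -4*(0 + u) = -4*u)
(10461 + C(142, -134))/(L + (5829 + 11811)) = (10461 - 4*(-134))/(-300 + (5829 + 11811)) = (10461 + 536)/(-300 + 17640) = 10997/17340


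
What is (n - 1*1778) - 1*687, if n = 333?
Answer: -2132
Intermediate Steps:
(n - 1*1778) - 1*687 = (333 - 1*1778) - 1*687 = (333 - 1778) - 687 = -1445 - 687 = -2132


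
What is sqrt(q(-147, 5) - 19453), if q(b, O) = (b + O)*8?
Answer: I*sqrt(20589) ≈ 143.49*I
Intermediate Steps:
q(b, O) = 8*O + 8*b (q(b, O) = (O + b)*8 = 8*O + 8*b)
sqrt(q(-147, 5) - 19453) = sqrt((8*5 + 8*(-147)) - 19453) = sqrt((40 - 1176) - 19453) = sqrt(-1136 - 19453) = sqrt(-20589) = I*sqrt(20589)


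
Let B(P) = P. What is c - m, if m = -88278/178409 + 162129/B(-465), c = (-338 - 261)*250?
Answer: -4131440460573/27653395 ≈ -1.4940e+5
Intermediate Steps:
c = -149750 (c = -599*250 = -149750)
m = -9655440677/27653395 (m = -88278/178409 + 162129/(-465) = -88278*1/178409 + 162129*(-1/465) = -88278/178409 - 54043/155 = -9655440677/27653395 ≈ -349.16)
c - m = -149750 - 1*(-9655440677/27653395) = -149750 + 9655440677/27653395 = -4131440460573/27653395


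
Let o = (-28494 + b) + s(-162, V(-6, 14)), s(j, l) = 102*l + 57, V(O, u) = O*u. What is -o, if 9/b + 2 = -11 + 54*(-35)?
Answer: 70420524/1903 ≈ 37005.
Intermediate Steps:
s(j, l) = 57 + 102*l
b = -9/1903 (b = 9/(-2 + (-11 + 54*(-35))) = 9/(-2 + (-11 - 1890)) = 9/(-2 - 1901) = 9/(-1903) = 9*(-1/1903) = -9/1903 ≈ -0.0047294)
o = -70420524/1903 (o = (-28494 - 9/1903) + (57 + 102*(-6*14)) = -54224091/1903 + (57 + 102*(-84)) = -54224091/1903 + (57 - 8568) = -54224091/1903 - 8511 = -70420524/1903 ≈ -37005.)
-o = -1*(-70420524/1903) = 70420524/1903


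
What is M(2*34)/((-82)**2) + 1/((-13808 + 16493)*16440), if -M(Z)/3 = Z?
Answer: -2251209719/74201693400 ≈ -0.030339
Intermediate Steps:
M(Z) = -3*Z
M(2*34)/((-82)**2) + 1/((-13808 + 16493)*16440) = (-6*34)/((-82)**2) + 1/((-13808 + 16493)*16440) = -3*68/6724 + (1/16440)/2685 = -204*1/6724 + (1/2685)*(1/16440) = -51/1681 + 1/44141400 = -2251209719/74201693400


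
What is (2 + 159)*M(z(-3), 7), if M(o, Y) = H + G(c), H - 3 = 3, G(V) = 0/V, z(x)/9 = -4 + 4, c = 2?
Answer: 966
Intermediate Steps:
z(x) = 0 (z(x) = 9*(-4 + 4) = 9*0 = 0)
G(V) = 0
H = 6 (H = 3 + 3 = 6)
M(o, Y) = 6 (M(o, Y) = 6 + 0 = 6)
(2 + 159)*M(z(-3), 7) = (2 + 159)*6 = 161*6 = 966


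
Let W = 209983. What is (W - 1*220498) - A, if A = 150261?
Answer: -160776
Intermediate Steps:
(W - 1*220498) - A = (209983 - 1*220498) - 1*150261 = (209983 - 220498) - 150261 = -10515 - 150261 = -160776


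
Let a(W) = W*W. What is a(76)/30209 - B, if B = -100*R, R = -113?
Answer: -341355924/30209 ≈ -11300.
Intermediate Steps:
a(W) = W²
B = 11300 (B = -100*(-113) = 11300)
a(76)/30209 - B = 76²/30209 - 1*11300 = 5776*(1/30209) - 11300 = 5776/30209 - 11300 = -341355924/30209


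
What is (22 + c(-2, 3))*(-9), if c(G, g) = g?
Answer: -225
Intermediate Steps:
(22 + c(-2, 3))*(-9) = (22 + 3)*(-9) = 25*(-9) = -225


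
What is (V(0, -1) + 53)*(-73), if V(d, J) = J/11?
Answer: -42486/11 ≈ -3862.4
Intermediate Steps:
V(d, J) = J/11 (V(d, J) = J*(1/11) = J/11)
(V(0, -1) + 53)*(-73) = ((1/11)*(-1) + 53)*(-73) = (-1/11 + 53)*(-73) = (582/11)*(-73) = -42486/11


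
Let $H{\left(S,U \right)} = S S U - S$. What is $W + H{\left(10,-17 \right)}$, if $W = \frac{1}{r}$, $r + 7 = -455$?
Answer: $- \frac{790021}{462} \approx -1710.0$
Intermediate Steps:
$r = -462$ ($r = -7 - 455 = -462$)
$H{\left(S,U \right)} = - S + U S^{2}$ ($H{\left(S,U \right)} = S^{2} U - S = U S^{2} - S = - S + U S^{2}$)
$W = - \frac{1}{462}$ ($W = \frac{1}{-462} = - \frac{1}{462} \approx -0.0021645$)
$W + H{\left(10,-17 \right)} = - \frac{1}{462} + 10 \left(-1 + 10 \left(-17\right)\right) = - \frac{1}{462} + 10 \left(-1 - 170\right) = - \frac{1}{462} + 10 \left(-171\right) = - \frac{1}{462} - 1710 = - \frac{790021}{462}$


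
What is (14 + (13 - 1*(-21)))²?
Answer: 2304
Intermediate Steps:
(14 + (13 - 1*(-21)))² = (14 + (13 + 21))² = (14 + 34)² = 48² = 2304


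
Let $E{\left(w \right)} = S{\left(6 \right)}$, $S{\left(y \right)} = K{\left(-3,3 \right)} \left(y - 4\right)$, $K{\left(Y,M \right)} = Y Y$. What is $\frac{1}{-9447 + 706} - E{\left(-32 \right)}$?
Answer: $- \frac{157339}{8741} \approx -18.0$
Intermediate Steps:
$K{\left(Y,M \right)} = Y^{2}$
$S{\left(y \right)} = -36 + 9 y$ ($S{\left(y \right)} = \left(-3\right)^{2} \left(y - 4\right) = 9 \left(-4 + y\right) = -36 + 9 y$)
$E{\left(w \right)} = 18$ ($E{\left(w \right)} = -36 + 9 \cdot 6 = -36 + 54 = 18$)
$\frac{1}{-9447 + 706} - E{\left(-32 \right)} = \frac{1}{-9447 + 706} - 18 = \frac{1}{-8741} - 18 = - \frac{1}{8741} - 18 = - \frac{157339}{8741}$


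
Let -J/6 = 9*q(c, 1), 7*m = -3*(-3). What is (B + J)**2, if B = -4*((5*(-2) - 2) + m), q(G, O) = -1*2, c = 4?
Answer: 1115136/49 ≈ 22758.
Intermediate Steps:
m = 9/7 (m = (-3*(-3))/7 = (1/7)*9 = 9/7 ≈ 1.2857)
q(G, O) = -2
J = 108 (J = -54*(-2) = -6*(-18) = 108)
B = 300/7 (B = -4*((5*(-2) - 2) + 9/7) = -4*((-10 - 2) + 9/7) = -4*(-12 + 9/7) = -4*(-75/7) = 300/7 ≈ 42.857)
(B + J)**2 = (300/7 + 108)**2 = (1056/7)**2 = 1115136/49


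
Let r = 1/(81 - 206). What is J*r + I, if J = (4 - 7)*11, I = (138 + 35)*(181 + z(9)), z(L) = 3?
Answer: 3979033/125 ≈ 31832.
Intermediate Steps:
I = 31832 (I = (138 + 35)*(181 + 3) = 173*184 = 31832)
r = -1/125 (r = 1/(-125) = -1/125 ≈ -0.0080000)
J = -33 (J = -3*11 = -33)
J*r + I = -33*(-1/125) + 31832 = 33/125 + 31832 = 3979033/125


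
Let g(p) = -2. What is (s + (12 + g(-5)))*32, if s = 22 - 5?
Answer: 864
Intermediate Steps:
s = 17
(s + (12 + g(-5)))*32 = (17 + (12 - 2))*32 = (17 + 10)*32 = 27*32 = 864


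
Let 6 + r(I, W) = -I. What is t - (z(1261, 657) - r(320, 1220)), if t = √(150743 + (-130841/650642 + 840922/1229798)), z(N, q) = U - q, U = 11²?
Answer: 210 + √24128499050054472007169185926/400079115158 ≈ 598.26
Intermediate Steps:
U = 121
z(N, q) = 121 - q
r(I, W) = -6 - I
t = √24128499050054472007169185926/400079115158 (t = √(150743 + (-130841*1/650642 + 840922*(1/1229798))) = √(150743 + (-130841/650642 + 420461/614899)) = √(150743 + 193115585903/400079115158) = √(60309319171848297/400079115158) = √24128499050054472007169185926/400079115158 ≈ 388.26)
t - (z(1261, 657) - r(320, 1220)) = √24128499050054472007169185926/400079115158 - ((121 - 1*657) - (-6 - 1*320)) = √24128499050054472007169185926/400079115158 - ((121 - 657) - (-6 - 320)) = √24128499050054472007169185926/400079115158 - (-536 - 1*(-326)) = √24128499050054472007169185926/400079115158 - (-536 + 326) = √24128499050054472007169185926/400079115158 - 1*(-210) = √24128499050054472007169185926/400079115158 + 210 = 210 + √24128499050054472007169185926/400079115158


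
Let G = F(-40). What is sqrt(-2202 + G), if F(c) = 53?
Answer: I*sqrt(2149) ≈ 46.357*I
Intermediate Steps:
G = 53
sqrt(-2202 + G) = sqrt(-2202 + 53) = sqrt(-2149) = I*sqrt(2149)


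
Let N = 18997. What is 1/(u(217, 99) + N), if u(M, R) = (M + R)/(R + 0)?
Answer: 99/1881019 ≈ 5.2631e-5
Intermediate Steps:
u(M, R) = (M + R)/R
1/(u(217, 99) + N) = 1/((217 + 99)/99 + 18997) = 1/((1/99)*316 + 18997) = 1/(316/99 + 18997) = 1/(1881019/99) = 99/1881019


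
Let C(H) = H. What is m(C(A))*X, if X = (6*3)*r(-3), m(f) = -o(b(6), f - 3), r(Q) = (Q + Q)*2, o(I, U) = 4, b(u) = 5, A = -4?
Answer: 864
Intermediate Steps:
r(Q) = 4*Q (r(Q) = (2*Q)*2 = 4*Q)
m(f) = -4 (m(f) = -1*4 = -4)
X = -216 (X = (6*3)*(4*(-3)) = 18*(-12) = -216)
m(C(A))*X = -4*(-216) = 864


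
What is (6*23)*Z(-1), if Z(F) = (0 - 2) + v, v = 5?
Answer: 414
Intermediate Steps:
Z(F) = 3 (Z(F) = (0 - 2) + 5 = -2 + 5 = 3)
(6*23)*Z(-1) = (6*23)*3 = 138*3 = 414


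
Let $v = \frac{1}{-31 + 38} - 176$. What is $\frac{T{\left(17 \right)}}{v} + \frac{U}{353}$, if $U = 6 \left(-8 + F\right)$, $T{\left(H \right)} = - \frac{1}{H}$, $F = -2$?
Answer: $- \frac{1253149}{7387231} \approx -0.16964$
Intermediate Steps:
$v = - \frac{1231}{7}$ ($v = \frac{1}{7} - 176 = - \frac{1231}{7} \approx -175.86$)
$U = -60$ ($U = 6 \left(-8 - 2\right) = 6 \left(-10\right) = -60$)
$\frac{T{\left(17 \right)}}{v} + \frac{U}{353} = \frac{\left(-1\right) \frac{1}{17}}{- \frac{1231}{7}} - \frac{60}{353} = \left(-1\right) \frac{1}{17} \left(- \frac{7}{1231}\right) - \frac{60}{353} = \left(- \frac{1}{17}\right) \left(- \frac{7}{1231}\right) - \frac{60}{353} = \frac{7}{20927} - \frac{60}{353} = - \frac{1253149}{7387231}$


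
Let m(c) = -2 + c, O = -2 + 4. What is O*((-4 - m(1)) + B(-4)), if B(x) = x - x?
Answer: -6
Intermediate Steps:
O = 2
B(x) = 0
O*((-4 - m(1)) + B(-4)) = 2*((-4 - (-2 + 1)) + 0) = 2*((-4 - 1*(-1)) + 0) = 2*((-4 + 1) + 0) = 2*(-3 + 0) = 2*(-3) = -6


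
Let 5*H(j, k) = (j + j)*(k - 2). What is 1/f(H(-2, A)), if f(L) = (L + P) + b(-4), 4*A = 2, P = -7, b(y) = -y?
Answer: -5/9 ≈ -0.55556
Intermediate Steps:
A = ½ (A = (¼)*2 = ½ ≈ 0.50000)
H(j, k) = 2*j*(-2 + k)/5 (H(j, k) = ((j + j)*(k - 2))/5 = ((2*j)*(-2 + k))/5 = (2*j*(-2 + k))/5 = 2*j*(-2 + k)/5)
f(L) = -3 + L (f(L) = (L - 7) - 1*(-4) = (-7 + L) + 4 = -3 + L)
1/f(H(-2, A)) = 1/(-3 + (⅖)*(-2)*(-2 + ½)) = 1/(-3 + (⅖)*(-2)*(-3/2)) = 1/(-3 + 6/5) = 1/(-9/5) = -5/9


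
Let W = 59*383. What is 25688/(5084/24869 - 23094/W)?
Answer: -7217875801292/229720769 ≈ -31420.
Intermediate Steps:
W = 22597
25688/(5084/24869 - 23094/W) = 25688/(5084/24869 - 23094/22597) = 25688/(-459441538/561964793) = 25688*(-561964793/459441538) = -7217875801292/229720769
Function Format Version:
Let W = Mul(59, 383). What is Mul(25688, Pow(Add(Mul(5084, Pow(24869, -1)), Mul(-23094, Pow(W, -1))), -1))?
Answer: Rational(-7217875801292, 229720769) ≈ -31420.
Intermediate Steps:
W = 22597
Mul(25688, Pow(Add(Mul(5084, Pow(24869, -1)), Mul(-23094, Pow(W, -1))), -1)) = Mul(25688, Pow(Add(Mul(5084, Pow(24869, -1)), Mul(-23094, Pow(22597, -1))), -1)) = Mul(25688, Pow(Add(Mul(5084, Rational(1, 24869)), Mul(-23094, Rational(1, 22597))), -1)) = Mul(25688, Pow(Add(Rational(5084, 24869), Rational(-23094, 22597)), -1)) = Mul(25688, Pow(Rational(-459441538, 561964793), -1)) = Mul(25688, Rational(-561964793, 459441538)) = Rational(-7217875801292, 229720769)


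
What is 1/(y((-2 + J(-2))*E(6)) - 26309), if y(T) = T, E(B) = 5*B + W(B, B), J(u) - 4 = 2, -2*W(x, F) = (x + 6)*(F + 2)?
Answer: -1/26381 ≈ -3.7906e-5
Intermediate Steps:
W(x, F) = -(2 + F)*(6 + x)/2 (W(x, F) = -(x + 6)*(F + 2)/2 = -(6 + x)*(2 + F)/2 = -(2 + F)*(6 + x)/2)
J(u) = 6 (J(u) = 4 + 2 = 6)
E(B) = -6 + B - B**2/2 (E(B) = 5*B + (-6 - B - 3*B - B*B/2) = 5*B + (-6 - B - 3*B - B**2/2) = 5*B + (-6 - 4*B - B**2/2) = -6 + B - B**2/2)
1/(y((-2 + J(-2))*E(6)) - 26309) = 1/((-2 + 6)*(-6 + 6 - 1/2*6**2) - 26309) = 1/(4*(-6 + 6 - 1/2*36) - 26309) = 1/(4*(-6 + 6 - 18) - 26309) = 1/(4*(-18) - 26309) = 1/(-72 - 26309) = 1/(-26381) = -1/26381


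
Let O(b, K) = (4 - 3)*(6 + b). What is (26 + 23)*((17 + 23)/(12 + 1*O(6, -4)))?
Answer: 245/3 ≈ 81.667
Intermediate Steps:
O(b, K) = 6 + b (O(b, K) = 1*(6 + b) = 6 + b)
(26 + 23)*((17 + 23)/(12 + 1*O(6, -4))) = (26 + 23)*((17 + 23)/(12 + 1*(6 + 6))) = 49*(40/(12 + 1*12)) = 49*(40/(12 + 12)) = 49*(40/24) = 49*(40*(1/24)) = 49*(5/3) = 245/3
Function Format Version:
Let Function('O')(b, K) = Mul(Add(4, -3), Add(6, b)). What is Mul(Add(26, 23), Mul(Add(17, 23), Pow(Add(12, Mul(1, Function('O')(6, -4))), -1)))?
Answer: Rational(245, 3) ≈ 81.667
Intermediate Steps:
Function('O')(b, K) = Add(6, b) (Function('O')(b, K) = Mul(1, Add(6, b)) = Add(6, b))
Mul(Add(26, 23), Mul(Add(17, 23), Pow(Add(12, Mul(1, Function('O')(6, -4))), -1))) = Mul(Add(26, 23), Mul(Add(17, 23), Pow(Add(12, Mul(1, Add(6, 6))), -1))) = Mul(49, Mul(40, Pow(Add(12, Mul(1, 12)), -1))) = Mul(49, Mul(40, Pow(Add(12, 12), -1))) = Mul(49, Mul(40, Pow(24, -1))) = Mul(49, Mul(40, Rational(1, 24))) = Mul(49, Rational(5, 3)) = Rational(245, 3)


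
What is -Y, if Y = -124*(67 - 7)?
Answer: 7440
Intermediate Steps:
Y = -7440 (Y = -124*60 = -7440)
-Y = -1*(-7440) = 7440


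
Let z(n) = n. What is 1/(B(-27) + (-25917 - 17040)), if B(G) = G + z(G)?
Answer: -1/43011 ≈ -2.3250e-5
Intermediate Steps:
B(G) = 2*G (B(G) = G + G = 2*G)
1/(B(-27) + (-25917 - 17040)) = 1/(2*(-27) + (-25917 - 17040)) = 1/(-54 - 42957) = 1/(-43011) = -1/43011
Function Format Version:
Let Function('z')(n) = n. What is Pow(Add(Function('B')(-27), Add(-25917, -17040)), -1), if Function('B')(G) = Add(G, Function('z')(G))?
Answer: Rational(-1, 43011) ≈ -2.3250e-5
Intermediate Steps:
Function('B')(G) = Mul(2, G) (Function('B')(G) = Add(G, G) = Mul(2, G))
Pow(Add(Function('B')(-27), Add(-25917, -17040)), -1) = Pow(Add(Mul(2, -27), Add(-25917, -17040)), -1) = Pow(Add(-54, -42957), -1) = Pow(-43011, -1) = Rational(-1, 43011)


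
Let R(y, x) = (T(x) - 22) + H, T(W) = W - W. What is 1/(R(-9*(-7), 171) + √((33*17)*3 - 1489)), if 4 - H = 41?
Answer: -59/3287 - √194/3287 ≈ -0.022187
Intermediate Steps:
T(W) = 0
H = -37 (H = 4 - 1*41 = 4 - 41 = -37)
R(y, x) = -59 (R(y, x) = (0 - 22) - 37 = -22 - 37 = -59)
1/(R(-9*(-7), 171) + √((33*17)*3 - 1489)) = 1/(-59 + √((33*17)*3 - 1489)) = 1/(-59 + √(561*3 - 1489)) = 1/(-59 + √(1683 - 1489)) = 1/(-59 + √194)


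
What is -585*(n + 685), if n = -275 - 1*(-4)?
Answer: -242190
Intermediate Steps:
n = -271 (n = -275 + 4 = -271)
-585*(n + 685) = -585*(-271 + 685) = -585*414 = -242190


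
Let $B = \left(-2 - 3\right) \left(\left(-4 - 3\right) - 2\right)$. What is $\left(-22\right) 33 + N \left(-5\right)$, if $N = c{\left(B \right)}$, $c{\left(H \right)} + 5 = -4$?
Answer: $-681$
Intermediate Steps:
$B = 45$ ($B = - 5 \left(-7 - 2\right) = \left(-5\right) \left(-9\right) = 45$)
$c{\left(H \right)} = -9$ ($c{\left(H \right)} = -5 - 4 = -9$)
$N = -9$
$\left(-22\right) 33 + N \left(-5\right) = \left(-22\right) 33 - -45 = -726 + 45 = -681$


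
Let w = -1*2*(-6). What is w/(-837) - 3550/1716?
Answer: -166219/79794 ≈ -2.0831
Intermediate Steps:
w = 12 (w = -2*(-6) = 12)
w/(-837) - 3550/1716 = 12/(-837) - 3550/1716 = 12*(-1/837) - 3550*1/1716 = -4/279 - 1775/858 = -166219/79794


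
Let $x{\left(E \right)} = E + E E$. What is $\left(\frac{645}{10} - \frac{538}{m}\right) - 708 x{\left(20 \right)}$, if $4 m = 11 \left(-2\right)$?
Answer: $- \frac{6538349}{22} \approx -2.972 \cdot 10^{5}$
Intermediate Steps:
$x{\left(E \right)} = E + E^{2}$
$m = - \frac{11}{2}$ ($m = \frac{11 \left(-2\right)}{4} = \frac{1}{4} \left(-22\right) = - \frac{11}{2} \approx -5.5$)
$\left(\frac{645}{10} - \frac{538}{m}\right) - 708 x{\left(20 \right)} = \left(\frac{645}{10} - \frac{538}{- \frac{11}{2}}\right) - 708 \cdot 20 \left(1 + 20\right) = \left(645 \cdot \frac{1}{10} - - \frac{1076}{11}\right) - 708 \cdot 20 \cdot 21 = \left(\frac{129}{2} + \frac{1076}{11}\right) - 297360 = \frac{3571}{22} - 297360 = - \frac{6538349}{22}$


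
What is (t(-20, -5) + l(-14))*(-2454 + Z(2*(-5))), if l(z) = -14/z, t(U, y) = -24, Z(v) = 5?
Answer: 56327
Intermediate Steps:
(t(-20, -5) + l(-14))*(-2454 + Z(2*(-5))) = (-24 - 14/(-14))*(-2454 + 5) = (-24 - 14*(-1/14))*(-2449) = (-24 + 1)*(-2449) = -23*(-2449) = 56327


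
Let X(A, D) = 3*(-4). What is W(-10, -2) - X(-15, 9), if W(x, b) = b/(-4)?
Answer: 25/2 ≈ 12.500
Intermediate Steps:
W(x, b) = -b/4 (W(x, b) = b*(-¼) = -b/4)
X(A, D) = -12
W(-10, -2) - X(-15, 9) = -¼*(-2) - 1*(-12) = ½ + 12 = 25/2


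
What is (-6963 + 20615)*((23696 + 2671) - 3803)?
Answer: 308043728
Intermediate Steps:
(-6963 + 20615)*((23696 + 2671) - 3803) = 13652*(26367 - 3803) = 13652*22564 = 308043728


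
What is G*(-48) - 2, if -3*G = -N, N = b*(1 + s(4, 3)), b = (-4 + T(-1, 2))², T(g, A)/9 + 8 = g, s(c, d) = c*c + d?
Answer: -2312002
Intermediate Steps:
s(c, d) = d + c² (s(c, d) = c² + d = d + c²)
T(g, A) = -72 + 9*g
b = 7225 (b = (-4 + (-72 + 9*(-1)))² = (-4 + (-72 - 9))² = (-4 - 81)² = (-85)² = 7225)
N = 144500 (N = 7225*(1 + (3 + 4²)) = 7225*(1 + (3 + 16)) = 7225*(1 + 19) = 7225*20 = 144500)
G = 144500/3 (G = -(-1)*144500/3 = -⅓*(-144500) = 144500/3 ≈ 48167.)
G*(-48) - 2 = (144500/3)*(-48) - 2 = -2312000 - 2 = -2312002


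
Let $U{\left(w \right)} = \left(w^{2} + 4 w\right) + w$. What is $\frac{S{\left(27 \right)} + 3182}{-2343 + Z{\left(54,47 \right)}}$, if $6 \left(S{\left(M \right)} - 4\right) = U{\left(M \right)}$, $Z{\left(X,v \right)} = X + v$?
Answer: $- \frac{1665}{1121} \approx -1.4853$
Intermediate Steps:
$U{\left(w \right)} = w^{2} + 5 w$
$S{\left(M \right)} = 4 + \frac{M \left(5 + M\right)}{6}$
$\frac{S{\left(27 \right)} + 3182}{-2343 + Z{\left(54,47 \right)}} = \frac{\left(4 + \frac{1}{6} \cdot 27 \left(5 + 27\right)\right) + 3182}{-2343 + \left(54 + 47\right)} = \frac{\left(4 + \frac{1}{6} \cdot 27 \cdot 32\right) + 3182}{-2343 + 101} = \frac{\left(4 + 144\right) + 3182}{-2242} = \left(148 + 3182\right) \left(- \frac{1}{2242}\right) = 3330 \left(- \frac{1}{2242}\right) = - \frac{1665}{1121}$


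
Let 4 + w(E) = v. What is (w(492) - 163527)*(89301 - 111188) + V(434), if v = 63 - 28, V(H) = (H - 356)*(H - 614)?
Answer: 3578422912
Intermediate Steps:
V(H) = (-614 + H)*(-356 + H) (V(H) = (-356 + H)*(-614 + H) = (-614 + H)*(-356 + H))
v = 35
w(E) = 31 (w(E) = -4 + 35 = 31)
(w(492) - 163527)*(89301 - 111188) + V(434) = (31 - 163527)*(89301 - 111188) + (218584 + 434**2 - 970*434) = -163496*(-21887) + (218584 + 188356 - 420980) = 3578436952 - 14040 = 3578422912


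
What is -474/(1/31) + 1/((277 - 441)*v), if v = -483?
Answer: -1163941127/79212 ≈ -14694.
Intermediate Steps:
-474/(1/31) + 1/((277 - 441)*v) = -474/(1/31) + 1/((277 - 441)*(-483)) = -474/1/31 - 1/483/(-164) = -474*31 - 1/164*(-1/483) = -14694 + 1/79212 = -1163941127/79212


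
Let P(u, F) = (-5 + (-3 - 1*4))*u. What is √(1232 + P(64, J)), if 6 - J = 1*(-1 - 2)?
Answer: 4*√29 ≈ 21.541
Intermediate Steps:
J = 9 (J = 6 - (-1 - 2) = 6 - (-3) = 6 - 1*(-3) = 6 + 3 = 9)
P(u, F) = -12*u (P(u, F) = (-5 + (-3 - 4))*u = (-5 - 7)*u = -12*u)
√(1232 + P(64, J)) = √(1232 - 12*64) = √(1232 - 768) = √464 = 4*√29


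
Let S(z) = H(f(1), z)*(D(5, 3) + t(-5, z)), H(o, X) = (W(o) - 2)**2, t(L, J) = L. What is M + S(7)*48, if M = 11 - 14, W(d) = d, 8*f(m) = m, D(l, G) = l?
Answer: -3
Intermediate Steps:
f(m) = m/8
H(o, X) = (-2 + o)**2 (H(o, X) = (o - 2)**2 = (-2 + o)**2)
M = -3
S(z) = 0 (S(z) = (-2 + (1/8)*1)**2*(5 - 5) = (-2 + 1/8)**2*0 = (-15/8)**2*0 = (225/64)*0 = 0)
M + S(7)*48 = -3 + 0*48 = -3 + 0 = -3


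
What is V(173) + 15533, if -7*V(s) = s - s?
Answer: 15533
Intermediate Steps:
V(s) = 0 (V(s) = -(s - s)/7 = -⅐*0 = 0)
V(173) + 15533 = 0 + 15533 = 15533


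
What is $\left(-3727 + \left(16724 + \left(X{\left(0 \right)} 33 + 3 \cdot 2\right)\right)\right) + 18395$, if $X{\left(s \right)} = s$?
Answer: $31398$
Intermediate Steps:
$\left(-3727 + \left(16724 + \left(X{\left(0 \right)} 33 + 3 \cdot 2\right)\right)\right) + 18395 = \left(-3727 + \left(16724 + \left(0 \cdot 33 + 3 \cdot 2\right)\right)\right) + 18395 = \left(-3727 + \left(16724 + \left(0 + 6\right)\right)\right) + 18395 = \left(-3727 + \left(16724 + 6\right)\right) + 18395 = \left(-3727 + 16730\right) + 18395 = 13003 + 18395 = 31398$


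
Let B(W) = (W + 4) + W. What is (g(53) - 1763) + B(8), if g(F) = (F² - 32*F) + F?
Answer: -577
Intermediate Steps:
B(W) = 4 + 2*W (B(W) = (4 + W) + W = 4 + 2*W)
g(F) = F² - 31*F
(g(53) - 1763) + B(8) = (53*(-31 + 53) - 1763) + (4 + 2*8) = (53*22 - 1763) + (4 + 16) = (1166 - 1763) + 20 = -597 + 20 = -577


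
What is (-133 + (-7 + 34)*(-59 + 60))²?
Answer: 11236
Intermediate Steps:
(-133 + (-7 + 34)*(-59 + 60))² = (-133 + 27*1)² = (-133 + 27)² = (-106)² = 11236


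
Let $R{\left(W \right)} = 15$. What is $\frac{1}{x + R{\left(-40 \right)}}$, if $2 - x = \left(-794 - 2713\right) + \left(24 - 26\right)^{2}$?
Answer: $\frac{1}{3520} \approx 0.00028409$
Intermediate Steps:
$x = 3505$ ($x = 2 - \left(\left(-794 - 2713\right) + \left(24 - 26\right)^{2}\right) = 2 - \left(-3507 + \left(-2\right)^{2}\right) = 2 - \left(-3507 + 4\right) = 2 - -3503 = 2 + 3503 = 3505$)
$\frac{1}{x + R{\left(-40 \right)}} = \frac{1}{3505 + 15} = \frac{1}{3520}$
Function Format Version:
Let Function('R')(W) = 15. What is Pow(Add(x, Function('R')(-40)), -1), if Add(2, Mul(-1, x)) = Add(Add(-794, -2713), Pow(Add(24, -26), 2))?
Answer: Rational(1, 3520) ≈ 0.00028409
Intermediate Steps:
x = 3505 (x = Add(2, Mul(-1, Add(Add(-794, -2713), Pow(Add(24, -26), 2)))) = Add(2, Mul(-1, Add(-3507, Pow(-2, 2)))) = Add(2, Mul(-1, Add(-3507, 4))) = Add(2, Mul(-1, -3503)) = Add(2, 3503) = 3505)
Pow(Add(x, Function('R')(-40)), -1) = Pow(Add(3505, 15), -1) = Pow(3520, -1) = Rational(1, 3520)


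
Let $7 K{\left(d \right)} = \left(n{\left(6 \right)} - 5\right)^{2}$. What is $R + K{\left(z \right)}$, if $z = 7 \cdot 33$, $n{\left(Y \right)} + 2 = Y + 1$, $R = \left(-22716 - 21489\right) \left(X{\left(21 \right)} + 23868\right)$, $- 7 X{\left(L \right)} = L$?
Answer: $-1054952325$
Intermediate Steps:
$X{\left(L \right)} = - \frac{L}{7}$
$R = -1054952325$ ($R = \left(-22716 - 21489\right) \left(\left(- \frac{1}{7}\right) 21 + 23868\right) = - 44205 \left(-3 + 23868\right) = \left(-44205\right) 23865 = -1054952325$)
$n{\left(Y \right)} = -1 + Y$ ($n{\left(Y \right)} = -2 + \left(Y + 1\right) = -2 + \left(1 + Y\right) = -1 + Y$)
$z = 231$
$K{\left(d \right)} = 0$ ($K{\left(d \right)} = \frac{\left(\left(-1 + 6\right) - 5\right)^{2}}{7} = \frac{\left(5 - 5\right)^{2}}{7} = \frac{0^{2}}{7} = \frac{1}{7} \cdot 0 = 0$)
$R + K{\left(z \right)} = -1054952325 + 0 = -1054952325$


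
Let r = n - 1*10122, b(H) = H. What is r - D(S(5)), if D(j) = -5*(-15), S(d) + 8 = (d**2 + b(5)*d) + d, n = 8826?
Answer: -1371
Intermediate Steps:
S(d) = -8 + d**2 + 6*d (S(d) = -8 + ((d**2 + 5*d) + d) = -8 + (d**2 + 6*d) = -8 + d**2 + 6*d)
r = -1296 (r = 8826 - 1*10122 = 8826 - 10122 = -1296)
D(j) = 75
r - D(S(5)) = -1296 - 1*75 = -1296 - 75 = -1371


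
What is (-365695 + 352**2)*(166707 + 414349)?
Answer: -140494111296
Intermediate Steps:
(-365695 + 352**2)*(166707 + 414349) = (-365695 + 123904)*581056 = -241791*581056 = -140494111296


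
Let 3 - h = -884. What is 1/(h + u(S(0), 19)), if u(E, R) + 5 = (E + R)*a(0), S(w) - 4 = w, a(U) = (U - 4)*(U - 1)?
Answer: 1/974 ≈ 0.0010267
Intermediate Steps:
a(U) = (-1 + U)*(-4 + U) (a(U) = (-4 + U)*(-1 + U) = (-1 + U)*(-4 + U))
S(w) = 4 + w
u(E, R) = -5 + 4*E + 4*R (u(E, R) = -5 + (E + R)*(4 + 0² - 5*0) = -5 + (E + R)*(4 + 0 + 0) = -5 + (E + R)*4 = -5 + (4*E + 4*R) = -5 + 4*E + 4*R)
h = 887 (h = 3 - 1*(-884) = 3 + 884 = 887)
1/(h + u(S(0), 19)) = 1/(887 + (-5 + 4*(4 + 0) + 4*19)) = 1/(887 + (-5 + 4*4 + 76)) = 1/(887 + (-5 + 16 + 76)) = 1/(887 + 87) = 1/974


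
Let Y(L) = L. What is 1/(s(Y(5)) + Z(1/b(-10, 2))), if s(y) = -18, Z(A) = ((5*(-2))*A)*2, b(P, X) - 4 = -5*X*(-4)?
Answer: -11/203 ≈ -0.054187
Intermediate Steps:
b(P, X) = 4 + 20*X (b(P, X) = 4 - 5*X*(-4) = 4 + 20*X)
Z(A) = -20*A (Z(A) = -10*A*2 = -20*A)
1/(s(Y(5)) + Z(1/b(-10, 2))) = 1/(-18 - 20/(4 + 20*2)) = 1/(-18 - 20/(4 + 40)) = 1/(-18 - 20/44) = 1/(-18 - 20*1/44) = 1/(-18 - 5/11) = 1/(-203/11) = -11/203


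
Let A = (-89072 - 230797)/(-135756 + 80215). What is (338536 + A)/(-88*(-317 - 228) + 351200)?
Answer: 3760589569/4433949112 ≈ 0.84813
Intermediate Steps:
A = 319869/55541 (A = -319869/(-55541) = -319869*(-1/55541) = 319869/55541 ≈ 5.7591)
(338536 + A)/(-88*(-317 - 228) + 351200) = (338536 + 319869/55541)/(-88*(-317 - 228) + 351200) = 18802947845/(55541*(-88*(-545) + 351200)) = 18802947845/(55541*(47960 + 351200)) = (18802947845/55541)/399160 = (18802947845/55541)*(1/399160) = 3760589569/4433949112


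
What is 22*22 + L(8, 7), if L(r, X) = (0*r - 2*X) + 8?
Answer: 478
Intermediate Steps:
L(r, X) = 8 - 2*X (L(r, X) = (0 - 2*X) + 8 = -2*X + 8 = 8 - 2*X)
22*22 + L(8, 7) = 22*22 + (8 - 2*7) = 484 + (8 - 14) = 484 - 6 = 478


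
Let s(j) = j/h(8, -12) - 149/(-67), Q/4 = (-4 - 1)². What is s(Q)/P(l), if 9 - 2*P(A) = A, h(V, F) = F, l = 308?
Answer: 2456/60099 ≈ 0.040866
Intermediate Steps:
P(A) = 9/2 - A/2
Q = 100 (Q = 4*(-4 - 1)² = 4*(-5)² = 4*25 = 100)
s(j) = 149/67 - j/12 (s(j) = j/(-12) - 149/(-67) = j*(-1/12) - 149*(-1/67) = -j/12 + 149/67 = 149/67 - j/12)
s(Q)/P(l) = (149/67 - 1/12*100)/(9/2 - ½*308) = (149/67 - 25/3)/(9/2 - 154) = -1228/(201*(-299/2)) = -1228/201*(-2/299) = 2456/60099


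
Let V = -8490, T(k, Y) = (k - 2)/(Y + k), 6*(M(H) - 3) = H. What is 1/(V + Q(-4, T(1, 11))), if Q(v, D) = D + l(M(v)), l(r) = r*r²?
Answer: -108/915557 ≈ -0.00011796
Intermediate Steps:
M(H) = 3 + H/6
T(k, Y) = (-2 + k)/(Y + k)
l(r) = r³
Q(v, D) = D + (3 + v/6)³
1/(V + Q(-4, T(1, 11))) = 1/(-8490 + ((-2 + 1)/(11 + 1) + (18 - 4)³/216)) = 1/(-8490 + (-1/12 + (1/216)*14³)) = 1/(-8490 + ((1/12)*(-1) + (1/216)*2744)) = 1/(-8490 + (-1/12 + 343/27)) = 1/(-8490 + 1363/108) = 1/(-915557/108) = -108/915557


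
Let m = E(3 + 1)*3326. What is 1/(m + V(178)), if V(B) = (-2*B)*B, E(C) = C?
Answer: -1/50064 ≈ -1.9974e-5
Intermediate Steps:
V(B) = -2*B²
m = 13304 (m = (3 + 1)*3326 = 4*3326 = 13304)
1/(m + V(178)) = 1/(13304 - 2*178²) = 1/(13304 - 2*31684) = 1/(13304 - 63368) = 1/(-50064) = -1/50064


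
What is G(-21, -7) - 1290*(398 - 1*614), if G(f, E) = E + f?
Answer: 278612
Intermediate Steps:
G(-21, -7) - 1290*(398 - 1*614) = (-7 - 21) - 1290*(398 - 1*614) = -28 - 1290*(398 - 614) = -28 - 1290*(-216) = -28 + 278640 = 278612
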